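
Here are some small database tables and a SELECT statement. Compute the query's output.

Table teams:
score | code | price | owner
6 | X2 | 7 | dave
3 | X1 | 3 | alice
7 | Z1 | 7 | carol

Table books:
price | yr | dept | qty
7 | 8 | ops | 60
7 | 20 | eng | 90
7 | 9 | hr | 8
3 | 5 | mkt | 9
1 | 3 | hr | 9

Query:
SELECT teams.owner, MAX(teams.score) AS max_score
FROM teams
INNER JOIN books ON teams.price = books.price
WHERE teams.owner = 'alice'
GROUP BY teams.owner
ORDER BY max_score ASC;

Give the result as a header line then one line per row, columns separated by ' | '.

== RESULT ==
teams.owner | max_score
alice | 3

Derivation:
After JOIN books (7 rows):
teams.score | teams.code | teams.price | teams.owner | books.price | books.yr | books.dept | books.qty
6 | X2 | 7 | dave | 7 | 8 | ops | 60
6 | X2 | 7 | dave | 7 | 20 | eng | 90
6 | X2 | 7 | dave | 7 | 9 | hr | 8
3 | X1 | 3 | alice | 3 | 5 | mkt | 9
7 | Z1 | 7 | carol | 7 | 8 | ops | 60
7 | Z1 | 7 | carol | 7 | 20 | eng | 90
7 | Z1 | 7 | carol | 7 | 9 | hr | 8
After WHERE (1 rows):
teams.score | teams.code | teams.price | teams.owner | books.price | books.yr | books.dept | books.qty
3 | X1 | 3 | alice | 3 | 5 | mkt | 9
After GROUP BY (1 rows):
teams.owner | max_score
alice | 3
After ORDER BY (1 rows):
teams.owner | max_score
alice | 3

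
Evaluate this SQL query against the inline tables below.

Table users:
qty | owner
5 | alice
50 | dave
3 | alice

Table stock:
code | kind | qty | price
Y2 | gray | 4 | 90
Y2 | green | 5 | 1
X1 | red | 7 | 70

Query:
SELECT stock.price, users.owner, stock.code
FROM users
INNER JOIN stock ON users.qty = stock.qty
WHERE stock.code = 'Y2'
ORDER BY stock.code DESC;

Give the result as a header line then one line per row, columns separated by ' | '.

== RESULT ==
stock.price | users.owner | stock.code
1 | alice | Y2

Derivation:
After JOIN stock (1 rows):
users.qty | users.owner | stock.code | stock.kind | stock.qty | stock.price
5 | alice | Y2 | green | 5 | 1
After WHERE (1 rows):
users.qty | users.owner | stock.code | stock.kind | stock.qty | stock.price
5 | alice | Y2 | green | 5 | 1
After SELECT (1 rows):
stock.price | users.owner | stock.code
1 | alice | Y2
After ORDER BY (1 rows):
stock.price | users.owner | stock.code
1 | alice | Y2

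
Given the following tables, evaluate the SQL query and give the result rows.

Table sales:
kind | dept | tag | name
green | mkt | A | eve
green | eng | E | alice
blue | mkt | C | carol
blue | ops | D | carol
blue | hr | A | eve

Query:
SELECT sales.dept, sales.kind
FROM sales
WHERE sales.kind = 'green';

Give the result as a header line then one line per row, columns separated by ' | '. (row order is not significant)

== RESULT ==
sales.dept | sales.kind
mkt | green
eng | green

Derivation:
After WHERE (2 rows):
sales.kind | sales.dept | sales.tag | sales.name
green | mkt | A | eve
green | eng | E | alice
After SELECT (2 rows):
sales.dept | sales.kind
mkt | green
eng | green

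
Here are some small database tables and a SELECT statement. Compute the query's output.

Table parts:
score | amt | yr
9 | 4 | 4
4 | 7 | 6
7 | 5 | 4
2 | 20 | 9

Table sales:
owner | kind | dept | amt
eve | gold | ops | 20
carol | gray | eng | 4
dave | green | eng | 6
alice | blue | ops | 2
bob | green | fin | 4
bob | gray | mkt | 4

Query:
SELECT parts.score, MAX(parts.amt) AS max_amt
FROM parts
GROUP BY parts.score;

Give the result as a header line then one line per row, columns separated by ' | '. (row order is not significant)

== RESULT ==
parts.score | max_amt
9 | 4
4 | 7
7 | 5
2 | 20

Derivation:
After GROUP BY (4 rows):
parts.score | max_amt
9 | 4
4 | 7
7 | 5
2 | 20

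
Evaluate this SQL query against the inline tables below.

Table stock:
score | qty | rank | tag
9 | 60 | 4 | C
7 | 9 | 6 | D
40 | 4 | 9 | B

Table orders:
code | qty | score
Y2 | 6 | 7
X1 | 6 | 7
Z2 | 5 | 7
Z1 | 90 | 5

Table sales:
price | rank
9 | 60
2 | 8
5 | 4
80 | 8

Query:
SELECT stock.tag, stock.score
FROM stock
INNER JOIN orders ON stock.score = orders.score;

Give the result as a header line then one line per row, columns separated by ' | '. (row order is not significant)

== RESULT ==
stock.tag | stock.score
D | 7
D | 7
D | 7

Derivation:
After JOIN orders (3 rows):
stock.score | stock.qty | stock.rank | stock.tag | orders.code | orders.qty | orders.score
7 | 9 | 6 | D | Y2 | 6 | 7
7 | 9 | 6 | D | X1 | 6 | 7
7 | 9 | 6 | D | Z2 | 5 | 7
After SELECT (3 rows):
stock.tag | stock.score
D | 7
D | 7
D | 7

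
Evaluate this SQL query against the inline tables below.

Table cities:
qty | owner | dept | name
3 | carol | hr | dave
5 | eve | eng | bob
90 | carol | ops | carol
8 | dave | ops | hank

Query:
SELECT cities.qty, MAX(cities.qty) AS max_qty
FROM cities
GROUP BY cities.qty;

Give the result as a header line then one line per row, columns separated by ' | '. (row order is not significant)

== RESULT ==
cities.qty | max_qty
3 | 3
5 | 5
90 | 90
8 | 8

Derivation:
After GROUP BY (4 rows):
cities.qty | max_qty
3 | 3
5 | 5
90 | 90
8 | 8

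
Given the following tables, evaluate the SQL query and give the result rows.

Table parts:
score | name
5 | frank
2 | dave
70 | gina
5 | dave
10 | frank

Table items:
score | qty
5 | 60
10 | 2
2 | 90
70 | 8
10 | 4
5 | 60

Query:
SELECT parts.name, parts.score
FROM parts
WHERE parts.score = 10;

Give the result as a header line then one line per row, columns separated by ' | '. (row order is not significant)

After WHERE (1 rows):
parts.score | parts.name
10 | frank
After SELECT (1 rows):
parts.name | parts.score
frank | 10

== RESULT ==
parts.name | parts.score
frank | 10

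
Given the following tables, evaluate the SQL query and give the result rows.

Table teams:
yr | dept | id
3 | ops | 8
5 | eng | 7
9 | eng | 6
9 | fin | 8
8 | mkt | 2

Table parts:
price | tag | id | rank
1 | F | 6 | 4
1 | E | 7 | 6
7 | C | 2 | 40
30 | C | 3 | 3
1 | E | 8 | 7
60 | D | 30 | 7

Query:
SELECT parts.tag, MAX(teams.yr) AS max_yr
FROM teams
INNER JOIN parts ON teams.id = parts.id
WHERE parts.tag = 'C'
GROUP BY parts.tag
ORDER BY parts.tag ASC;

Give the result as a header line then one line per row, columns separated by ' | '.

After JOIN parts (5 rows):
teams.yr | teams.dept | teams.id | parts.price | parts.tag | parts.id | parts.rank
3 | ops | 8 | 1 | E | 8 | 7
5 | eng | 7 | 1 | E | 7 | 6
9 | eng | 6 | 1 | F | 6 | 4
9 | fin | 8 | 1 | E | 8 | 7
8 | mkt | 2 | 7 | C | 2 | 40
After WHERE (1 rows):
teams.yr | teams.dept | teams.id | parts.price | parts.tag | parts.id | parts.rank
8 | mkt | 2 | 7 | C | 2 | 40
After GROUP BY (1 rows):
parts.tag | max_yr
C | 8
After ORDER BY (1 rows):
parts.tag | max_yr
C | 8

== RESULT ==
parts.tag | max_yr
C | 8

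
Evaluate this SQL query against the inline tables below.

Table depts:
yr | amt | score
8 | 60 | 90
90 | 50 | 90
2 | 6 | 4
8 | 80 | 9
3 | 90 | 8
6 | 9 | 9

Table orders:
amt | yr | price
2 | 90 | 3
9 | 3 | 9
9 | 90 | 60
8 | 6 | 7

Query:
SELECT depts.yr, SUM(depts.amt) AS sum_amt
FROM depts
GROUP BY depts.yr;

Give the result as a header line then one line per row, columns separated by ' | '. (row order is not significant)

== RESULT ==
depts.yr | sum_amt
8 | 140
90 | 50
2 | 6
3 | 90
6 | 9

Derivation:
After GROUP BY (5 rows):
depts.yr | sum_amt
8 | 140
90 | 50
2 | 6
3 | 90
6 | 9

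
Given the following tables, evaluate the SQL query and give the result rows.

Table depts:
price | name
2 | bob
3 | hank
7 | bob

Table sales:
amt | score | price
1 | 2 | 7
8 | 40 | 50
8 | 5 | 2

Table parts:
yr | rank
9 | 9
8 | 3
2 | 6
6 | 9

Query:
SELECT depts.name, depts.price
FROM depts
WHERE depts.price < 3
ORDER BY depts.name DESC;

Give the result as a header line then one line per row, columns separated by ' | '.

== RESULT ==
depts.name | depts.price
bob | 2

Derivation:
After WHERE (1 rows):
depts.price | depts.name
2 | bob
After SELECT (1 rows):
depts.name | depts.price
bob | 2
After ORDER BY (1 rows):
depts.name | depts.price
bob | 2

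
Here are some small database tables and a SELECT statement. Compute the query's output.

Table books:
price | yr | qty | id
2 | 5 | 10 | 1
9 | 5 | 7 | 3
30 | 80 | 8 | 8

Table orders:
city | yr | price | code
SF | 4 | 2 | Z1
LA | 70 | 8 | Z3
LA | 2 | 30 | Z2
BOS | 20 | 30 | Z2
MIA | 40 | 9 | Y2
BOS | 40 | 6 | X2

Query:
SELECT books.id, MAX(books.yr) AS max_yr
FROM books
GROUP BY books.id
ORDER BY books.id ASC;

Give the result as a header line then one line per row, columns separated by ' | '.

== RESULT ==
books.id | max_yr
1 | 5
3 | 5
8 | 80

Derivation:
After GROUP BY (3 rows):
books.id | max_yr
1 | 5
3 | 5
8 | 80
After ORDER BY (3 rows):
books.id | max_yr
1 | 5
3 | 5
8 | 80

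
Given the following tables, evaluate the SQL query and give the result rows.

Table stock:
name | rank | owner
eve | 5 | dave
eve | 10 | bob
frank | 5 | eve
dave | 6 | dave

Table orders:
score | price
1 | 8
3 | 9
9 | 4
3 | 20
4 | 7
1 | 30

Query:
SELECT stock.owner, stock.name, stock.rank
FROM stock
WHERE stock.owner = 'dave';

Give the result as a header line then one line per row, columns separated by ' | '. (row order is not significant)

After WHERE (2 rows):
stock.name | stock.rank | stock.owner
eve | 5 | dave
dave | 6 | dave
After SELECT (2 rows):
stock.owner | stock.name | stock.rank
dave | eve | 5
dave | dave | 6

== RESULT ==
stock.owner | stock.name | stock.rank
dave | eve | 5
dave | dave | 6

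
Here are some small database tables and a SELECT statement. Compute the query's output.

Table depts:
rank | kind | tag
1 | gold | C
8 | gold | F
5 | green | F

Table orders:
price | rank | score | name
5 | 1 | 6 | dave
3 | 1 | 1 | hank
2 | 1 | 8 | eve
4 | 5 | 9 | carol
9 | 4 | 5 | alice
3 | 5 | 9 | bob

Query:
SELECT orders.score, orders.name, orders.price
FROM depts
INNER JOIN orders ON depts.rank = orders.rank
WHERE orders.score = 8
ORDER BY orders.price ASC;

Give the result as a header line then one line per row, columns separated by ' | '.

After JOIN orders (5 rows):
depts.rank | depts.kind | depts.tag | orders.price | orders.rank | orders.score | orders.name
1 | gold | C | 5 | 1 | 6 | dave
1 | gold | C | 3 | 1 | 1 | hank
1 | gold | C | 2 | 1 | 8 | eve
5 | green | F | 4 | 5 | 9 | carol
5 | green | F | 3 | 5 | 9 | bob
After WHERE (1 rows):
depts.rank | depts.kind | depts.tag | orders.price | orders.rank | orders.score | orders.name
1 | gold | C | 2 | 1 | 8 | eve
After SELECT (1 rows):
orders.score | orders.name | orders.price
8 | eve | 2
After ORDER BY (1 rows):
orders.score | orders.name | orders.price
8 | eve | 2

== RESULT ==
orders.score | orders.name | orders.price
8 | eve | 2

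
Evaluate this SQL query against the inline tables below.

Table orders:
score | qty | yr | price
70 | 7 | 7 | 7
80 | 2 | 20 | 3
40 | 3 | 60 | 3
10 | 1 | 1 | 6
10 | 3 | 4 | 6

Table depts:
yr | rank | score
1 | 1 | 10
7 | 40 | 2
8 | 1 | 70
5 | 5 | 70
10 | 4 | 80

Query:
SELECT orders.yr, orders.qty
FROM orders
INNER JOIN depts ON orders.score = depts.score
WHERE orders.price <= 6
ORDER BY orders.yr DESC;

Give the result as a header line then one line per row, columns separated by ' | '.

== RESULT ==
orders.yr | orders.qty
20 | 2
4 | 3
1 | 1

Derivation:
After JOIN depts (5 rows):
orders.score | orders.qty | orders.yr | orders.price | depts.yr | depts.rank | depts.score
70 | 7 | 7 | 7 | 8 | 1 | 70
70 | 7 | 7 | 7 | 5 | 5 | 70
80 | 2 | 20 | 3 | 10 | 4 | 80
10 | 1 | 1 | 6 | 1 | 1 | 10
10 | 3 | 4 | 6 | 1 | 1 | 10
After WHERE (3 rows):
orders.score | orders.qty | orders.yr | orders.price | depts.yr | depts.rank | depts.score
80 | 2 | 20 | 3 | 10 | 4 | 80
10 | 1 | 1 | 6 | 1 | 1 | 10
10 | 3 | 4 | 6 | 1 | 1 | 10
After SELECT (3 rows):
orders.yr | orders.qty
20 | 2
1 | 1
4 | 3
After ORDER BY (3 rows):
orders.yr | orders.qty
20 | 2
4 | 3
1 | 1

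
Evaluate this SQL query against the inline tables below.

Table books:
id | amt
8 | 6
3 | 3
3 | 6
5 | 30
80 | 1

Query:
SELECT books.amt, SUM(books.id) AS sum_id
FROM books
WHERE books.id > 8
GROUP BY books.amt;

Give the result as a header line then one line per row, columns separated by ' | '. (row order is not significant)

After WHERE (1 rows):
books.id | books.amt
80 | 1
After GROUP BY (1 rows):
books.amt | sum_id
1 | 80

== RESULT ==
books.amt | sum_id
1 | 80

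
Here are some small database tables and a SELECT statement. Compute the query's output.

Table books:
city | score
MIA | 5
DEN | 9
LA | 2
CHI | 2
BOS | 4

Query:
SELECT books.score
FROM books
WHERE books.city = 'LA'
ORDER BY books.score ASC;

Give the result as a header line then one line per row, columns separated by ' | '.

After WHERE (1 rows):
books.city | books.score
LA | 2
After SELECT (1 rows):
books.score
2
After ORDER BY (1 rows):
books.score
2

== RESULT ==
books.score
2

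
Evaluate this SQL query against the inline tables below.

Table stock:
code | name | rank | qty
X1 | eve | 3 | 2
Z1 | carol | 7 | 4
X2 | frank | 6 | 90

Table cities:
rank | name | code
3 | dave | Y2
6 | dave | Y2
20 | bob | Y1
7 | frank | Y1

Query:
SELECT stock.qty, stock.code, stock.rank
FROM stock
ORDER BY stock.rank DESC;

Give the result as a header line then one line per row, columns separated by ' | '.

== RESULT ==
stock.qty | stock.code | stock.rank
4 | Z1 | 7
90 | X2 | 6
2 | X1 | 3

Derivation:
After SELECT (3 rows):
stock.qty | stock.code | stock.rank
2 | X1 | 3
4 | Z1 | 7
90 | X2 | 6
After ORDER BY (3 rows):
stock.qty | stock.code | stock.rank
4 | Z1 | 7
90 | X2 | 6
2 | X1 | 3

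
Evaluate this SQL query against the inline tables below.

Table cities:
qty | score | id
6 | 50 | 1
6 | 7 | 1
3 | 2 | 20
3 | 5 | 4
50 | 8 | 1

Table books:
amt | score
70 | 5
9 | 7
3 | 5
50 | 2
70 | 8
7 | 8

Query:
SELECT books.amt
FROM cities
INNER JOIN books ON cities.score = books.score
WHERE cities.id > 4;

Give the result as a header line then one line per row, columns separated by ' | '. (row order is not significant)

After JOIN books (6 rows):
cities.qty | cities.score | cities.id | books.amt | books.score
6 | 7 | 1 | 9 | 7
3 | 2 | 20 | 50 | 2
3 | 5 | 4 | 70 | 5
3 | 5 | 4 | 3 | 5
50 | 8 | 1 | 70 | 8
50 | 8 | 1 | 7 | 8
After WHERE (1 rows):
cities.qty | cities.score | cities.id | books.amt | books.score
3 | 2 | 20 | 50 | 2
After SELECT (1 rows):
books.amt
50

== RESULT ==
books.amt
50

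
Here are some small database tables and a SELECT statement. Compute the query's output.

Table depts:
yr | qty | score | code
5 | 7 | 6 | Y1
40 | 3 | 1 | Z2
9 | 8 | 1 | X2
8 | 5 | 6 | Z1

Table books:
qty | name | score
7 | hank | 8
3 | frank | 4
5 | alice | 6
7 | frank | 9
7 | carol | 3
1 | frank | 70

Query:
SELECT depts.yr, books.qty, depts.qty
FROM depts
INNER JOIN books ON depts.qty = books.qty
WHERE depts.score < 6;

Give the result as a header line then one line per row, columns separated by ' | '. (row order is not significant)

== RESULT ==
depts.yr | books.qty | depts.qty
40 | 3 | 3

Derivation:
After JOIN books (5 rows):
depts.yr | depts.qty | depts.score | depts.code | books.qty | books.name | books.score
5 | 7 | 6 | Y1 | 7 | hank | 8
5 | 7 | 6 | Y1 | 7 | frank | 9
5 | 7 | 6 | Y1 | 7 | carol | 3
40 | 3 | 1 | Z2 | 3 | frank | 4
8 | 5 | 6 | Z1 | 5 | alice | 6
After WHERE (1 rows):
depts.yr | depts.qty | depts.score | depts.code | books.qty | books.name | books.score
40 | 3 | 1 | Z2 | 3 | frank | 4
After SELECT (1 rows):
depts.yr | books.qty | depts.qty
40 | 3 | 3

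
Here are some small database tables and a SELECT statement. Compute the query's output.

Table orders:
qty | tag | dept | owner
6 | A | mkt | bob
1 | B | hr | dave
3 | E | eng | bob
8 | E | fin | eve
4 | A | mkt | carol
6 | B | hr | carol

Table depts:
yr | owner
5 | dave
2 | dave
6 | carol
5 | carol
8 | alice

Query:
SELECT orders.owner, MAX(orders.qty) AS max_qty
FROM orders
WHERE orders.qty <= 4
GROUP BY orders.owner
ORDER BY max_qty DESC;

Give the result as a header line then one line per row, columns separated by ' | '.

After WHERE (3 rows):
orders.qty | orders.tag | orders.dept | orders.owner
1 | B | hr | dave
3 | E | eng | bob
4 | A | mkt | carol
After GROUP BY (3 rows):
orders.owner | max_qty
dave | 1
bob | 3
carol | 4
After ORDER BY (3 rows):
orders.owner | max_qty
carol | 4
bob | 3
dave | 1

== RESULT ==
orders.owner | max_qty
carol | 4
bob | 3
dave | 1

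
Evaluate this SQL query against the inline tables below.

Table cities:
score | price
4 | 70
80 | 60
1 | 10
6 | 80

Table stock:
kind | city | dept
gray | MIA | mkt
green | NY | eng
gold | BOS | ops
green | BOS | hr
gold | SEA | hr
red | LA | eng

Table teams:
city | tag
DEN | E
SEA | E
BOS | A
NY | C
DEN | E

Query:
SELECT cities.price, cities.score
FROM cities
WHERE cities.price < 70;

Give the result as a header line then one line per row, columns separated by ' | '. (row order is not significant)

After WHERE (2 rows):
cities.score | cities.price
80 | 60
1 | 10
After SELECT (2 rows):
cities.price | cities.score
60 | 80
10 | 1

== RESULT ==
cities.price | cities.score
60 | 80
10 | 1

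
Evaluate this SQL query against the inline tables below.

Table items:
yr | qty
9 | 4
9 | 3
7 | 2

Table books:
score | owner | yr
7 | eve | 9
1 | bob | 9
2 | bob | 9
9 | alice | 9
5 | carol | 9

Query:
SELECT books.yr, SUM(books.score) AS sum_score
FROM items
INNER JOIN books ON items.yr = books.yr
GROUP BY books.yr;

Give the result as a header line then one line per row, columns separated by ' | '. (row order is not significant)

== RESULT ==
books.yr | sum_score
9 | 48

Derivation:
After JOIN books (10 rows):
items.yr | items.qty | books.score | books.owner | books.yr
9 | 4 | 7 | eve | 9
9 | 4 | 1 | bob | 9
9 | 4 | 2 | bob | 9
9 | 4 | 9 | alice | 9
9 | 4 | 5 | carol | 9
9 | 3 | 7 | eve | 9
9 | 3 | 1 | bob | 9
9 | 3 | 2 | bob | 9
9 | 3 | 9 | alice | 9
9 | 3 | 5 | carol | 9
After GROUP BY (1 rows):
books.yr | sum_score
9 | 48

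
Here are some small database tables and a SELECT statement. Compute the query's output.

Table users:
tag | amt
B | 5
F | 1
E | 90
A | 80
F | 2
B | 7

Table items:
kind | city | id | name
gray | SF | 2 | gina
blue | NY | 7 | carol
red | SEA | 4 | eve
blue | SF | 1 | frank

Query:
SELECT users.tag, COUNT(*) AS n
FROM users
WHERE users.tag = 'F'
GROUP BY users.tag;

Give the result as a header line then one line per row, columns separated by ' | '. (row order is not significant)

== RESULT ==
users.tag | n
F | 2

Derivation:
After WHERE (2 rows):
users.tag | users.amt
F | 1
F | 2
After GROUP BY (1 rows):
users.tag | n
F | 2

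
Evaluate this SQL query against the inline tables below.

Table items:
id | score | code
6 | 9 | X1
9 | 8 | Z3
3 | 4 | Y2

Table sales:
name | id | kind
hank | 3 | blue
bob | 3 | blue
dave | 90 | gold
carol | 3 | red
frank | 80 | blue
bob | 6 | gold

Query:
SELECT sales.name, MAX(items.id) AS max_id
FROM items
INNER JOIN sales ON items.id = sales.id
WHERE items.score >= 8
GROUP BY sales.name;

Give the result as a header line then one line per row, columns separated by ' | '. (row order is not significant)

== RESULT ==
sales.name | max_id
bob | 6

Derivation:
After JOIN sales (4 rows):
items.id | items.score | items.code | sales.name | sales.id | sales.kind
6 | 9 | X1 | bob | 6 | gold
3 | 4 | Y2 | hank | 3 | blue
3 | 4 | Y2 | bob | 3 | blue
3 | 4 | Y2 | carol | 3 | red
After WHERE (1 rows):
items.id | items.score | items.code | sales.name | sales.id | sales.kind
6 | 9 | X1 | bob | 6 | gold
After GROUP BY (1 rows):
sales.name | max_id
bob | 6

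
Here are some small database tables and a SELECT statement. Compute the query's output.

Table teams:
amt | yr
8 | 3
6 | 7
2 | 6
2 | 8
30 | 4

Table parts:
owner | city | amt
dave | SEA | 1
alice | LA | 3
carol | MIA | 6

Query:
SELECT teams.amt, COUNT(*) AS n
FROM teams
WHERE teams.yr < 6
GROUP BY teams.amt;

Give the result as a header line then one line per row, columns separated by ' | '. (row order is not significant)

== RESULT ==
teams.amt | n
8 | 1
30 | 1

Derivation:
After WHERE (2 rows):
teams.amt | teams.yr
8 | 3
30 | 4
After GROUP BY (2 rows):
teams.amt | n
8 | 1
30 | 1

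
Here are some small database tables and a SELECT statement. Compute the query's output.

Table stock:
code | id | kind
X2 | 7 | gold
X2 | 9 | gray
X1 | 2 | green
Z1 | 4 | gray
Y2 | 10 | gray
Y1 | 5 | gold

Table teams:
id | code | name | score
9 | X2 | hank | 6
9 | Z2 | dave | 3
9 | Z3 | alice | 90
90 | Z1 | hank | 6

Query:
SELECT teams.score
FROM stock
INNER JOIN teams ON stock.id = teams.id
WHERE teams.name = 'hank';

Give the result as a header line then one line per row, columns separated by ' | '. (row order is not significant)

== RESULT ==
teams.score
6

Derivation:
After JOIN teams (3 rows):
stock.code | stock.id | stock.kind | teams.id | teams.code | teams.name | teams.score
X2 | 9 | gray | 9 | X2 | hank | 6
X2 | 9 | gray | 9 | Z2 | dave | 3
X2 | 9 | gray | 9 | Z3 | alice | 90
After WHERE (1 rows):
stock.code | stock.id | stock.kind | teams.id | teams.code | teams.name | teams.score
X2 | 9 | gray | 9 | X2 | hank | 6
After SELECT (1 rows):
teams.score
6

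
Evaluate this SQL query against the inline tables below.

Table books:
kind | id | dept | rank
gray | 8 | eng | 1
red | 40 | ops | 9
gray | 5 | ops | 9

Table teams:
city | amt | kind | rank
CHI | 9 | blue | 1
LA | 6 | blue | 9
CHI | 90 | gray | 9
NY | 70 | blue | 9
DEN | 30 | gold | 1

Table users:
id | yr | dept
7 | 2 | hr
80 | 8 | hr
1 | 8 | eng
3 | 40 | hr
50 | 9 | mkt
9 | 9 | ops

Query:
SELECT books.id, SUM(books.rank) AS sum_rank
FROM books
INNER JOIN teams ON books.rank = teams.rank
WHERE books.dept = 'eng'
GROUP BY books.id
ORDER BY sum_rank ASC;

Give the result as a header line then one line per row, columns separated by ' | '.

After JOIN teams (8 rows):
books.kind | books.id | books.dept | books.rank | teams.city | teams.amt | teams.kind | teams.rank
gray | 8 | eng | 1 | CHI | 9 | blue | 1
gray | 8 | eng | 1 | DEN | 30 | gold | 1
red | 40 | ops | 9 | LA | 6 | blue | 9
red | 40 | ops | 9 | CHI | 90 | gray | 9
red | 40 | ops | 9 | NY | 70 | blue | 9
gray | 5 | ops | 9 | LA | 6 | blue | 9
gray | 5 | ops | 9 | CHI | 90 | gray | 9
gray | 5 | ops | 9 | NY | 70 | blue | 9
After WHERE (2 rows):
books.kind | books.id | books.dept | books.rank | teams.city | teams.amt | teams.kind | teams.rank
gray | 8 | eng | 1 | CHI | 9 | blue | 1
gray | 8 | eng | 1 | DEN | 30 | gold | 1
After GROUP BY (1 rows):
books.id | sum_rank
8 | 2
After ORDER BY (1 rows):
books.id | sum_rank
8 | 2

== RESULT ==
books.id | sum_rank
8 | 2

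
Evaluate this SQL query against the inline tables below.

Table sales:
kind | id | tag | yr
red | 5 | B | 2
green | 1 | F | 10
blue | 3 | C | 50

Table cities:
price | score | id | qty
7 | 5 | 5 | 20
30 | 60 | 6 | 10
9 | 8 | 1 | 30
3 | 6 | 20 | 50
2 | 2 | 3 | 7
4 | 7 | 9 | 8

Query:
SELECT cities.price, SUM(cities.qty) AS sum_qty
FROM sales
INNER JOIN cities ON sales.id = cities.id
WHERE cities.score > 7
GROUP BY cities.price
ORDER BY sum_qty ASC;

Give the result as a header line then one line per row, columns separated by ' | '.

== RESULT ==
cities.price | sum_qty
9 | 30

Derivation:
After JOIN cities (3 rows):
sales.kind | sales.id | sales.tag | sales.yr | cities.price | cities.score | cities.id | cities.qty
red | 5 | B | 2 | 7 | 5 | 5 | 20
green | 1 | F | 10 | 9 | 8 | 1 | 30
blue | 3 | C | 50 | 2 | 2 | 3 | 7
After WHERE (1 rows):
sales.kind | sales.id | sales.tag | sales.yr | cities.price | cities.score | cities.id | cities.qty
green | 1 | F | 10 | 9 | 8 | 1 | 30
After GROUP BY (1 rows):
cities.price | sum_qty
9 | 30
After ORDER BY (1 rows):
cities.price | sum_qty
9 | 30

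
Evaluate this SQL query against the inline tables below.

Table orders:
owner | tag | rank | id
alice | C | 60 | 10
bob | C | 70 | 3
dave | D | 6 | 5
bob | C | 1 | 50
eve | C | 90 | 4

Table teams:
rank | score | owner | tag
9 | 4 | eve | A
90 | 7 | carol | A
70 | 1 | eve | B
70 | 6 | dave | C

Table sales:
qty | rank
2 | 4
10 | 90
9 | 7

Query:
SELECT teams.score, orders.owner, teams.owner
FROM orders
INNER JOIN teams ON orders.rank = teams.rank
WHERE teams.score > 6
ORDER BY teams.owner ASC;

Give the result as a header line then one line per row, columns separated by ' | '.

== RESULT ==
teams.score | orders.owner | teams.owner
7 | eve | carol

Derivation:
After JOIN teams (3 rows):
orders.owner | orders.tag | orders.rank | orders.id | teams.rank | teams.score | teams.owner | teams.tag
bob | C | 70 | 3 | 70 | 1 | eve | B
bob | C | 70 | 3 | 70 | 6 | dave | C
eve | C | 90 | 4 | 90 | 7 | carol | A
After WHERE (1 rows):
orders.owner | orders.tag | orders.rank | orders.id | teams.rank | teams.score | teams.owner | teams.tag
eve | C | 90 | 4 | 90 | 7 | carol | A
After SELECT (1 rows):
teams.score | orders.owner | teams.owner
7 | eve | carol
After ORDER BY (1 rows):
teams.score | orders.owner | teams.owner
7 | eve | carol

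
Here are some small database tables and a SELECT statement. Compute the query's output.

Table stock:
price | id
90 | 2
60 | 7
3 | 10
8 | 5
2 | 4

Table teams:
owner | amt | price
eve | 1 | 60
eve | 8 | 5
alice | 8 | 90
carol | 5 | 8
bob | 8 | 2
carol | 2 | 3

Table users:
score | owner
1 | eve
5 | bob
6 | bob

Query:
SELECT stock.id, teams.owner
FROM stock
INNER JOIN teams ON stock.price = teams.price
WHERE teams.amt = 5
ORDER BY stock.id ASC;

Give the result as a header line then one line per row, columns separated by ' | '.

After JOIN teams (5 rows):
stock.price | stock.id | teams.owner | teams.amt | teams.price
90 | 2 | alice | 8 | 90
60 | 7 | eve | 1 | 60
3 | 10 | carol | 2 | 3
8 | 5 | carol | 5 | 8
2 | 4 | bob | 8 | 2
After WHERE (1 rows):
stock.price | stock.id | teams.owner | teams.amt | teams.price
8 | 5 | carol | 5 | 8
After SELECT (1 rows):
stock.id | teams.owner
5 | carol
After ORDER BY (1 rows):
stock.id | teams.owner
5 | carol

== RESULT ==
stock.id | teams.owner
5 | carol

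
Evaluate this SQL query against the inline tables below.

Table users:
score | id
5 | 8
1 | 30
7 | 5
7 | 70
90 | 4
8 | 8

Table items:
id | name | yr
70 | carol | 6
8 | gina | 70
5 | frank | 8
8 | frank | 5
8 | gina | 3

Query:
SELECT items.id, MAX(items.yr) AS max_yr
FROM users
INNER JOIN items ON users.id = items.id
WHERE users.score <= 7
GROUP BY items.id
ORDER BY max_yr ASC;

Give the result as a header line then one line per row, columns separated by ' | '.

== RESULT ==
items.id | max_yr
70 | 6
5 | 8
8 | 70

Derivation:
After JOIN items (8 rows):
users.score | users.id | items.id | items.name | items.yr
5 | 8 | 8 | gina | 70
5 | 8 | 8 | frank | 5
5 | 8 | 8 | gina | 3
7 | 5 | 5 | frank | 8
7 | 70 | 70 | carol | 6
8 | 8 | 8 | gina | 70
8 | 8 | 8 | frank | 5
8 | 8 | 8 | gina | 3
After WHERE (5 rows):
users.score | users.id | items.id | items.name | items.yr
5 | 8 | 8 | gina | 70
5 | 8 | 8 | frank | 5
5 | 8 | 8 | gina | 3
7 | 5 | 5 | frank | 8
7 | 70 | 70 | carol | 6
After GROUP BY (3 rows):
items.id | max_yr
8 | 70
5 | 8
70 | 6
After ORDER BY (3 rows):
items.id | max_yr
70 | 6
5 | 8
8 | 70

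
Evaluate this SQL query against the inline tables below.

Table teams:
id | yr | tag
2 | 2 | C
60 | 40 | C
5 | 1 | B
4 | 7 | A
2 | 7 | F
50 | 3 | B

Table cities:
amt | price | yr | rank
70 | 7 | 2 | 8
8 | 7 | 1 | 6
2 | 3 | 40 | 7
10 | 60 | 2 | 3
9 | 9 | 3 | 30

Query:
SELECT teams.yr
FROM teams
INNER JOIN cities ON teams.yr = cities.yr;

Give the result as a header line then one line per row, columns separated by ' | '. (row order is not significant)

== RESULT ==
teams.yr
2
2
40
1
3

Derivation:
After JOIN cities (5 rows):
teams.id | teams.yr | teams.tag | cities.amt | cities.price | cities.yr | cities.rank
2 | 2 | C | 70 | 7 | 2 | 8
2 | 2 | C | 10 | 60 | 2 | 3
60 | 40 | C | 2 | 3 | 40 | 7
5 | 1 | B | 8 | 7 | 1 | 6
50 | 3 | B | 9 | 9 | 3 | 30
After SELECT (5 rows):
teams.yr
2
2
40
1
3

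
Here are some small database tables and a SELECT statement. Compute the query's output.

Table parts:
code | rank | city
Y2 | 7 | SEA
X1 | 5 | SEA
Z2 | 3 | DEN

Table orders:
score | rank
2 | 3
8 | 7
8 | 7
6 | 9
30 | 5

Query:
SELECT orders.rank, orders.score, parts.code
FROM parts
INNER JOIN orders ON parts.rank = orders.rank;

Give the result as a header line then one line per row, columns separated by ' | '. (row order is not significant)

== RESULT ==
orders.rank | orders.score | parts.code
7 | 8 | Y2
7 | 8 | Y2
5 | 30 | X1
3 | 2 | Z2

Derivation:
After JOIN orders (4 rows):
parts.code | parts.rank | parts.city | orders.score | orders.rank
Y2 | 7 | SEA | 8 | 7
Y2 | 7 | SEA | 8 | 7
X1 | 5 | SEA | 30 | 5
Z2 | 3 | DEN | 2 | 3
After SELECT (4 rows):
orders.rank | orders.score | parts.code
7 | 8 | Y2
7 | 8 | Y2
5 | 30 | X1
3 | 2 | Z2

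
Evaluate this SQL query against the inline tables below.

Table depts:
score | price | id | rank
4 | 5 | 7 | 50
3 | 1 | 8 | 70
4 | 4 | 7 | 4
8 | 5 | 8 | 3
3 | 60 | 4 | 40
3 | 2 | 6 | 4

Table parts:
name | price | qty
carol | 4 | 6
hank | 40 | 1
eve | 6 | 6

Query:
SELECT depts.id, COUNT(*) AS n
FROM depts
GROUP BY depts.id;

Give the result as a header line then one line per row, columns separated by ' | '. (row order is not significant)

After GROUP BY (4 rows):
depts.id | n
7 | 2
8 | 2
4 | 1
6 | 1

== RESULT ==
depts.id | n
7 | 2
8 | 2
4 | 1
6 | 1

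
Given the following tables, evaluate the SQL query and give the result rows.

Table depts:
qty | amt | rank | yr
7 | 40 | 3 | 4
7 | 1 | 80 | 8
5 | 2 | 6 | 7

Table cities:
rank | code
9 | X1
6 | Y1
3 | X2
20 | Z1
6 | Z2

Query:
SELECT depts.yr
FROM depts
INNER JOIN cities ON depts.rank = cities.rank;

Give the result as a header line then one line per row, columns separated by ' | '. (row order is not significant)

== RESULT ==
depts.yr
4
7
7

Derivation:
After JOIN cities (3 rows):
depts.qty | depts.amt | depts.rank | depts.yr | cities.rank | cities.code
7 | 40 | 3 | 4 | 3 | X2
5 | 2 | 6 | 7 | 6 | Y1
5 | 2 | 6 | 7 | 6 | Z2
After SELECT (3 rows):
depts.yr
4
7
7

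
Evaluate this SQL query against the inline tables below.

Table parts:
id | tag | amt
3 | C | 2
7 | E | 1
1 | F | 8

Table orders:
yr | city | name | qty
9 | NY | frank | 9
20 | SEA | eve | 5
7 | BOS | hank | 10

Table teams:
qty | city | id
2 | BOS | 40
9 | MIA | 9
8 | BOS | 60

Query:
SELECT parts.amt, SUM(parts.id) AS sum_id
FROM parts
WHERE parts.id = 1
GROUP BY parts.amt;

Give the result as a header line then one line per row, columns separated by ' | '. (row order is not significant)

After WHERE (1 rows):
parts.id | parts.tag | parts.amt
1 | F | 8
After GROUP BY (1 rows):
parts.amt | sum_id
8 | 1

== RESULT ==
parts.amt | sum_id
8 | 1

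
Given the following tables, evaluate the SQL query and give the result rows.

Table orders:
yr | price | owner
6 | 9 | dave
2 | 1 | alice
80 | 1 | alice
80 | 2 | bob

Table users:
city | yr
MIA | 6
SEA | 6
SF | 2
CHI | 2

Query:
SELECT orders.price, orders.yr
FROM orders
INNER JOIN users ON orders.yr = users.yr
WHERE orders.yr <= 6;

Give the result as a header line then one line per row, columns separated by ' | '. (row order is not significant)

After JOIN users (4 rows):
orders.yr | orders.price | orders.owner | users.city | users.yr
6 | 9 | dave | MIA | 6
6 | 9 | dave | SEA | 6
2 | 1 | alice | SF | 2
2 | 1 | alice | CHI | 2
After WHERE (4 rows):
orders.yr | orders.price | orders.owner | users.city | users.yr
6 | 9 | dave | MIA | 6
6 | 9 | dave | SEA | 6
2 | 1 | alice | SF | 2
2 | 1 | alice | CHI | 2
After SELECT (4 rows):
orders.price | orders.yr
9 | 6
9 | 6
1 | 2
1 | 2

== RESULT ==
orders.price | orders.yr
9 | 6
9 | 6
1 | 2
1 | 2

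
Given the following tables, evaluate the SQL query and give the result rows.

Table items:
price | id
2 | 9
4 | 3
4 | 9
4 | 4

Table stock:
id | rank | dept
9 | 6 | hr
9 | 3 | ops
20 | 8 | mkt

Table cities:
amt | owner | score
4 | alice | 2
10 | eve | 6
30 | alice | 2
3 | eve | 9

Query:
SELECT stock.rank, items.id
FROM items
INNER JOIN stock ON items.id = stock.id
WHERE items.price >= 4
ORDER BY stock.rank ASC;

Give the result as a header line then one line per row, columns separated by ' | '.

After JOIN stock (4 rows):
items.price | items.id | stock.id | stock.rank | stock.dept
2 | 9 | 9 | 6 | hr
2 | 9 | 9 | 3 | ops
4 | 9 | 9 | 6 | hr
4 | 9 | 9 | 3 | ops
After WHERE (2 rows):
items.price | items.id | stock.id | stock.rank | stock.dept
4 | 9 | 9 | 6 | hr
4 | 9 | 9 | 3 | ops
After SELECT (2 rows):
stock.rank | items.id
6 | 9
3 | 9
After ORDER BY (2 rows):
stock.rank | items.id
3 | 9
6 | 9

== RESULT ==
stock.rank | items.id
3 | 9
6 | 9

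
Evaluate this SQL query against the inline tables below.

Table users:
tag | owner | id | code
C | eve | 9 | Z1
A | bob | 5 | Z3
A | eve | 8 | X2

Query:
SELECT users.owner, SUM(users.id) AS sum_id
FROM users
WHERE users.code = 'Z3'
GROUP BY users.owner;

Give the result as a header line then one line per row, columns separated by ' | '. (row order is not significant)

After WHERE (1 rows):
users.tag | users.owner | users.id | users.code
A | bob | 5 | Z3
After GROUP BY (1 rows):
users.owner | sum_id
bob | 5

== RESULT ==
users.owner | sum_id
bob | 5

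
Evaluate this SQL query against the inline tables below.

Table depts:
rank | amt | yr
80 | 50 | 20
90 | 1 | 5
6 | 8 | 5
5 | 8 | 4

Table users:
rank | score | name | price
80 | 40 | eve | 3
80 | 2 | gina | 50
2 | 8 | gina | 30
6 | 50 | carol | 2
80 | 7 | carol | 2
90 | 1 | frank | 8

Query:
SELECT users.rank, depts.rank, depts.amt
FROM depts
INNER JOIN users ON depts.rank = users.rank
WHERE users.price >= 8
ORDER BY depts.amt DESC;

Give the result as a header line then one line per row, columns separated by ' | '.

== RESULT ==
users.rank | depts.rank | depts.amt
80 | 80 | 50
90 | 90 | 1

Derivation:
After JOIN users (5 rows):
depts.rank | depts.amt | depts.yr | users.rank | users.score | users.name | users.price
80 | 50 | 20 | 80 | 40 | eve | 3
80 | 50 | 20 | 80 | 2 | gina | 50
80 | 50 | 20 | 80 | 7 | carol | 2
90 | 1 | 5 | 90 | 1 | frank | 8
6 | 8 | 5 | 6 | 50 | carol | 2
After WHERE (2 rows):
depts.rank | depts.amt | depts.yr | users.rank | users.score | users.name | users.price
80 | 50 | 20 | 80 | 2 | gina | 50
90 | 1 | 5 | 90 | 1 | frank | 8
After SELECT (2 rows):
users.rank | depts.rank | depts.amt
80 | 80 | 50
90 | 90 | 1
After ORDER BY (2 rows):
users.rank | depts.rank | depts.amt
80 | 80 | 50
90 | 90 | 1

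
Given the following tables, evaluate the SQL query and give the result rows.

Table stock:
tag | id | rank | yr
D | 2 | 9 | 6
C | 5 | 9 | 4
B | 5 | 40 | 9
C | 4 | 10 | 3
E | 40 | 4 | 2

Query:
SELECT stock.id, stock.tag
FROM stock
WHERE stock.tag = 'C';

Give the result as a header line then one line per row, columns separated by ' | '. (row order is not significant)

== RESULT ==
stock.id | stock.tag
5 | C
4 | C

Derivation:
After WHERE (2 rows):
stock.tag | stock.id | stock.rank | stock.yr
C | 5 | 9 | 4
C | 4 | 10 | 3
After SELECT (2 rows):
stock.id | stock.tag
5 | C
4 | C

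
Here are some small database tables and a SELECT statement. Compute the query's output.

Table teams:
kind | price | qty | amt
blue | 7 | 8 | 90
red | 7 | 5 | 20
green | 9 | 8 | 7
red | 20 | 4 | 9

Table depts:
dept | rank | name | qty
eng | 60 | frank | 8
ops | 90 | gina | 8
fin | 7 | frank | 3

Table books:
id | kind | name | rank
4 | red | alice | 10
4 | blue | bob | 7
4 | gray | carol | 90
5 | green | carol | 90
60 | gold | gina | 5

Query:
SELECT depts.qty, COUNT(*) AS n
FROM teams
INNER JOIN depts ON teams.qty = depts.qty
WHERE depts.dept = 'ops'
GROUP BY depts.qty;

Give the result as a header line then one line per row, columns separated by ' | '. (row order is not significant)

After JOIN depts (4 rows):
teams.kind | teams.price | teams.qty | teams.amt | depts.dept | depts.rank | depts.name | depts.qty
blue | 7 | 8 | 90 | eng | 60 | frank | 8
blue | 7 | 8 | 90 | ops | 90 | gina | 8
green | 9 | 8 | 7 | eng | 60 | frank | 8
green | 9 | 8 | 7 | ops | 90 | gina | 8
After WHERE (2 rows):
teams.kind | teams.price | teams.qty | teams.amt | depts.dept | depts.rank | depts.name | depts.qty
blue | 7 | 8 | 90 | ops | 90 | gina | 8
green | 9 | 8 | 7 | ops | 90 | gina | 8
After GROUP BY (1 rows):
depts.qty | n
8 | 2

== RESULT ==
depts.qty | n
8 | 2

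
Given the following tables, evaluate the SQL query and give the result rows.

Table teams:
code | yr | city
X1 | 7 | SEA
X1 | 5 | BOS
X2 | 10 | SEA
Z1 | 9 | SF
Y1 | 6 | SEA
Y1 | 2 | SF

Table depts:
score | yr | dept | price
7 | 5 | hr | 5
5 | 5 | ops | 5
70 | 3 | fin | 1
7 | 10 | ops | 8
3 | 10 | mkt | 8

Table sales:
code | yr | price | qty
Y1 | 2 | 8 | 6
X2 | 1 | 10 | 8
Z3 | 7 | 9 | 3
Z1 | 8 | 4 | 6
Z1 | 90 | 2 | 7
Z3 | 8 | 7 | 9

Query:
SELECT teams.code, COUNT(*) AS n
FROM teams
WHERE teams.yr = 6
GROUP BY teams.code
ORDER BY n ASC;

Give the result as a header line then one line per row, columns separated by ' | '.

== RESULT ==
teams.code | n
Y1 | 1

Derivation:
After WHERE (1 rows):
teams.code | teams.yr | teams.city
Y1 | 6 | SEA
After GROUP BY (1 rows):
teams.code | n
Y1 | 1
After ORDER BY (1 rows):
teams.code | n
Y1 | 1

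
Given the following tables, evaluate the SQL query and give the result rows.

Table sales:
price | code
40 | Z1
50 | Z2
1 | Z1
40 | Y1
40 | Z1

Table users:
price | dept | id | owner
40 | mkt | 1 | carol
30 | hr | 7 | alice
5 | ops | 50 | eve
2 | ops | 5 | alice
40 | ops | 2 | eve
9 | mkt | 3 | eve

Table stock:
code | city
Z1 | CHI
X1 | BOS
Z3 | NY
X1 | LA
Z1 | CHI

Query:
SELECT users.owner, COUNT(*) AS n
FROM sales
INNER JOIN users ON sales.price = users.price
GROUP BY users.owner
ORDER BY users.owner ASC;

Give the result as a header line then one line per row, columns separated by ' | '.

== RESULT ==
users.owner | n
carol | 3
eve | 3

Derivation:
After JOIN users (6 rows):
sales.price | sales.code | users.price | users.dept | users.id | users.owner
40 | Z1 | 40 | mkt | 1 | carol
40 | Z1 | 40 | ops | 2 | eve
40 | Y1 | 40 | mkt | 1 | carol
40 | Y1 | 40 | ops | 2 | eve
40 | Z1 | 40 | mkt | 1 | carol
40 | Z1 | 40 | ops | 2 | eve
After GROUP BY (2 rows):
users.owner | n
carol | 3
eve | 3
After ORDER BY (2 rows):
users.owner | n
carol | 3
eve | 3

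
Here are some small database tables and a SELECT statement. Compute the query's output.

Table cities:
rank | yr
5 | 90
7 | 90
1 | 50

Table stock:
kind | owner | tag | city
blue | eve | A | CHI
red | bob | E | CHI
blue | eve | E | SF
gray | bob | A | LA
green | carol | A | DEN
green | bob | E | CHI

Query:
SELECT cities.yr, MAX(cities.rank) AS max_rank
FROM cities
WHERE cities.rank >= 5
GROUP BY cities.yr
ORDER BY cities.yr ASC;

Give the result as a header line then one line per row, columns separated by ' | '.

After WHERE (2 rows):
cities.rank | cities.yr
5 | 90
7 | 90
After GROUP BY (1 rows):
cities.yr | max_rank
90 | 7
After ORDER BY (1 rows):
cities.yr | max_rank
90 | 7

== RESULT ==
cities.yr | max_rank
90 | 7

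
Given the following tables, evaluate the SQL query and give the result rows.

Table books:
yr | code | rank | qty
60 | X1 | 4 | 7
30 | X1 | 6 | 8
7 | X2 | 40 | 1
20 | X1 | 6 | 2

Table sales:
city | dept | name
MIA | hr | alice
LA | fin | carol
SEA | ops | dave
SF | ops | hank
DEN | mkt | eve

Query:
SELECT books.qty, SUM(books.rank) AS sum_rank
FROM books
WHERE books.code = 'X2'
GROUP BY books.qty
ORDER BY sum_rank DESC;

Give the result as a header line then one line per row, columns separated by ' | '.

After WHERE (1 rows):
books.yr | books.code | books.rank | books.qty
7 | X2 | 40 | 1
After GROUP BY (1 rows):
books.qty | sum_rank
1 | 40
After ORDER BY (1 rows):
books.qty | sum_rank
1 | 40

== RESULT ==
books.qty | sum_rank
1 | 40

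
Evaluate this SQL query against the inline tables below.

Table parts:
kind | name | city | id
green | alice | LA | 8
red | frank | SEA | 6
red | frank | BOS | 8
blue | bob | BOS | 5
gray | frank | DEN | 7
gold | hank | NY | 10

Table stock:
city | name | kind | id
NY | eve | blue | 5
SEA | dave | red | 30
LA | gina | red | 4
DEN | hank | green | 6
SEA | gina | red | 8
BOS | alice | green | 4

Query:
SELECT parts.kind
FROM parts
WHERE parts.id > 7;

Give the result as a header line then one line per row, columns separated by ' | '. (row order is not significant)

== RESULT ==
parts.kind
green
red
gold

Derivation:
After WHERE (3 rows):
parts.kind | parts.name | parts.city | parts.id
green | alice | LA | 8
red | frank | BOS | 8
gold | hank | NY | 10
After SELECT (3 rows):
parts.kind
green
red
gold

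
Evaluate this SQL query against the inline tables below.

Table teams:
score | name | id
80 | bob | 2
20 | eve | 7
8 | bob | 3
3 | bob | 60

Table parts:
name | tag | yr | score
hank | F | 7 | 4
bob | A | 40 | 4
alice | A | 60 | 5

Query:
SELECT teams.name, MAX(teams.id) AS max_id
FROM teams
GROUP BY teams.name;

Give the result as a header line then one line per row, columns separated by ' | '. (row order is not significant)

== RESULT ==
teams.name | max_id
bob | 60
eve | 7

Derivation:
After GROUP BY (2 rows):
teams.name | max_id
bob | 60
eve | 7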